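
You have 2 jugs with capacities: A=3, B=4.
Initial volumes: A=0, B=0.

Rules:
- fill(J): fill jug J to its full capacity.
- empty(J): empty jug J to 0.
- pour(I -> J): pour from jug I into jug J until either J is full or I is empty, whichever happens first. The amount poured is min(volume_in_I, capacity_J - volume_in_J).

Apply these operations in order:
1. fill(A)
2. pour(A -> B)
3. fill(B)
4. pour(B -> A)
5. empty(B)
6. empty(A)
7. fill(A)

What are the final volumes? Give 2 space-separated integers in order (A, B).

Answer: 3 0

Derivation:
Step 1: fill(A) -> (A=3 B=0)
Step 2: pour(A -> B) -> (A=0 B=3)
Step 3: fill(B) -> (A=0 B=4)
Step 4: pour(B -> A) -> (A=3 B=1)
Step 5: empty(B) -> (A=3 B=0)
Step 6: empty(A) -> (A=0 B=0)
Step 7: fill(A) -> (A=3 B=0)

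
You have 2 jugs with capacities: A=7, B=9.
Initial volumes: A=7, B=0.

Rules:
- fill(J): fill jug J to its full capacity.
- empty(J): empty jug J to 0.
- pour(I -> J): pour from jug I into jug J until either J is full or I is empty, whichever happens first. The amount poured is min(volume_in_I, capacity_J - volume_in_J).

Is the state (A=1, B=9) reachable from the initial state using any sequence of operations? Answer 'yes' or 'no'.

Answer: yes

Derivation:
BFS from (A=7, B=0):
  1. pour(A -> B) -> (A=0 B=7)
  2. fill(A) -> (A=7 B=7)
  3. pour(A -> B) -> (A=5 B=9)
  4. empty(B) -> (A=5 B=0)
  5. pour(A -> B) -> (A=0 B=5)
  6. fill(A) -> (A=7 B=5)
  7. pour(A -> B) -> (A=3 B=9)
  8. empty(B) -> (A=3 B=0)
  9. pour(A -> B) -> (A=0 B=3)
  10. fill(A) -> (A=7 B=3)
  11. pour(A -> B) -> (A=1 B=9)
Target reached → yes.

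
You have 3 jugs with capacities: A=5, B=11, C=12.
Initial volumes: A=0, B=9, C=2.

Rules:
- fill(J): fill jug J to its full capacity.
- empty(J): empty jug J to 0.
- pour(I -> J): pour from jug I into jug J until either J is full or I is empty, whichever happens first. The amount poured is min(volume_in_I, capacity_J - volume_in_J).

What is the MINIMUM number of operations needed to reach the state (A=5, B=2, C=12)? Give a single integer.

BFS from (A=0, B=9, C=2). One shortest path:
  1. fill(A) -> (A=5 B=9 C=2)
  2. empty(B) -> (A=5 B=0 C=2)
  3. pour(C -> B) -> (A=5 B=2 C=0)
  4. fill(C) -> (A=5 B=2 C=12)
Reached target in 4 moves.

Answer: 4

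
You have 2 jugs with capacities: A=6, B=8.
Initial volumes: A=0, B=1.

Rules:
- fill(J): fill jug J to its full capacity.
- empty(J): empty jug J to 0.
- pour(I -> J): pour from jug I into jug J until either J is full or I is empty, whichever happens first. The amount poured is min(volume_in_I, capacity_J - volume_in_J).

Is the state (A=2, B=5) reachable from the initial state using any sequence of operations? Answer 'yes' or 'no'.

BFS explored all 28 reachable states.
Reachable set includes: (0,0), (0,1), (0,2), (0,3), (0,4), (0,5), (0,6), (0,7), (0,8), (1,0), (1,8), (2,0) ...
Target (A=2, B=5) not in reachable set → no.

Answer: no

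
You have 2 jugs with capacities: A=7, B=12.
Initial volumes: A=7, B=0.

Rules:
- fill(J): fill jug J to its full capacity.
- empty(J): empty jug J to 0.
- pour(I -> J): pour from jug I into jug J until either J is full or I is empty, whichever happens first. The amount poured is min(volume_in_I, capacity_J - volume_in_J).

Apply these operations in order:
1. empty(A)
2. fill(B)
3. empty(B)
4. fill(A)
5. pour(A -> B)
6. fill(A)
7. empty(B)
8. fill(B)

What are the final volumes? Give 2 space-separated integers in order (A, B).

Step 1: empty(A) -> (A=0 B=0)
Step 2: fill(B) -> (A=0 B=12)
Step 3: empty(B) -> (A=0 B=0)
Step 4: fill(A) -> (A=7 B=0)
Step 5: pour(A -> B) -> (A=0 B=7)
Step 6: fill(A) -> (A=7 B=7)
Step 7: empty(B) -> (A=7 B=0)
Step 8: fill(B) -> (A=7 B=12)

Answer: 7 12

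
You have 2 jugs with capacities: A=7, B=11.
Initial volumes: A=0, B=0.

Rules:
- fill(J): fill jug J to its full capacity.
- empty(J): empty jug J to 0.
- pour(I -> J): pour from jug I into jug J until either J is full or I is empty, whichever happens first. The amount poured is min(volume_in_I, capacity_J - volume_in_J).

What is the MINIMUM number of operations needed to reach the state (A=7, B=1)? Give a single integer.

Answer: 8

Derivation:
BFS from (A=0, B=0). One shortest path:
  1. fill(B) -> (A=0 B=11)
  2. pour(B -> A) -> (A=7 B=4)
  3. empty(A) -> (A=0 B=4)
  4. pour(B -> A) -> (A=4 B=0)
  5. fill(B) -> (A=4 B=11)
  6. pour(B -> A) -> (A=7 B=8)
  7. empty(A) -> (A=0 B=8)
  8. pour(B -> A) -> (A=7 B=1)
Reached target in 8 moves.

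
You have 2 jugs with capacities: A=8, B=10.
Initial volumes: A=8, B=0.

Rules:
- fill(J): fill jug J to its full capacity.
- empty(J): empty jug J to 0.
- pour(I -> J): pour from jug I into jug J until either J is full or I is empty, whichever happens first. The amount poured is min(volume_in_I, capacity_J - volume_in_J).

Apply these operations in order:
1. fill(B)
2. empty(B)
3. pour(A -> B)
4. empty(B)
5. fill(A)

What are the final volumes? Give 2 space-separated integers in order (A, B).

Step 1: fill(B) -> (A=8 B=10)
Step 2: empty(B) -> (A=8 B=0)
Step 3: pour(A -> B) -> (A=0 B=8)
Step 4: empty(B) -> (A=0 B=0)
Step 5: fill(A) -> (A=8 B=0)

Answer: 8 0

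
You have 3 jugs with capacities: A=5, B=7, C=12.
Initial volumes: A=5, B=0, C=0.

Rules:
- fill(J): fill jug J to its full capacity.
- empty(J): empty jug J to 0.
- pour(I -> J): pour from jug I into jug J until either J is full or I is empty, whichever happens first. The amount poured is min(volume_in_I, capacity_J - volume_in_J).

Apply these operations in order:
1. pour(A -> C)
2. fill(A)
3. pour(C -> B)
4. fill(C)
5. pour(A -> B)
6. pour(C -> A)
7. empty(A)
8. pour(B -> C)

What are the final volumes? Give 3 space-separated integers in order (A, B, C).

Step 1: pour(A -> C) -> (A=0 B=0 C=5)
Step 2: fill(A) -> (A=5 B=0 C=5)
Step 3: pour(C -> B) -> (A=5 B=5 C=0)
Step 4: fill(C) -> (A=5 B=5 C=12)
Step 5: pour(A -> B) -> (A=3 B=7 C=12)
Step 6: pour(C -> A) -> (A=5 B=7 C=10)
Step 7: empty(A) -> (A=0 B=7 C=10)
Step 8: pour(B -> C) -> (A=0 B=5 C=12)

Answer: 0 5 12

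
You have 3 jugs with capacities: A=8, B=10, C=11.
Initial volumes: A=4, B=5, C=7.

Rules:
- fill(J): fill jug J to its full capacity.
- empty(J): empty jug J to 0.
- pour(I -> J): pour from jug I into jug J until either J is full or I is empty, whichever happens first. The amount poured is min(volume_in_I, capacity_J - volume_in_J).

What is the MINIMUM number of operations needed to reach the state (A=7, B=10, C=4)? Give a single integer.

BFS from (A=4, B=5, C=7). One shortest path:
  1. empty(B) -> (A=4 B=0 C=7)
  2. pour(A -> B) -> (A=0 B=4 C=7)
  3. pour(C -> A) -> (A=7 B=4 C=0)
  4. pour(B -> C) -> (A=7 B=0 C=4)
  5. fill(B) -> (A=7 B=10 C=4)
Reached target in 5 moves.

Answer: 5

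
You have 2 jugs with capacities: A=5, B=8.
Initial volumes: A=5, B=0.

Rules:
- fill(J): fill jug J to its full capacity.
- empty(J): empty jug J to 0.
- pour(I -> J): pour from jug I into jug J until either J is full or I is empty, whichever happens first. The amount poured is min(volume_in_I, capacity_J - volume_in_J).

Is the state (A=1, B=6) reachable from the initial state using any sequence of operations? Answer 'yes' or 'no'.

Answer: no

Derivation:
BFS explored all 26 reachable states.
Reachable set includes: (0,0), (0,1), (0,2), (0,3), (0,4), (0,5), (0,6), (0,7), (0,8), (1,0), (1,8), (2,0) ...
Target (A=1, B=6) not in reachable set → no.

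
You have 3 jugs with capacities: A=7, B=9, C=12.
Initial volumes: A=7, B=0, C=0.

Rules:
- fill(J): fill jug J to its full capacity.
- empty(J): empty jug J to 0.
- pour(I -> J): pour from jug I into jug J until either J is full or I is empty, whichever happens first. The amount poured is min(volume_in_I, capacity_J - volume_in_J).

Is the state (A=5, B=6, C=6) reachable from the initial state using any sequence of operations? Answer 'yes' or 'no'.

Answer: no

Derivation:
BFS explored all 512 reachable states.
Reachable set includes: (0,0,0), (0,0,1), (0,0,2), (0,0,3), (0,0,4), (0,0,5), (0,0,6), (0,0,7), (0,0,8), (0,0,9), (0,0,10), (0,0,11) ...
Target (A=5, B=6, C=6) not in reachable set → no.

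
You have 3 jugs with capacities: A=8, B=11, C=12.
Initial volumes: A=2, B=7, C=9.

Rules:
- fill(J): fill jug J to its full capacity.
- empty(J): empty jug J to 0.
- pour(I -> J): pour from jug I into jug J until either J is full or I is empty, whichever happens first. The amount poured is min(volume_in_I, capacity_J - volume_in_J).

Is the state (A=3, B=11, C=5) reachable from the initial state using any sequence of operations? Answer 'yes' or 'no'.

BFS from (A=2, B=7, C=9):
  1. empty(A) -> (A=0 B=7 C=9)
  2. pour(C -> B) -> (A=0 B=11 C=5)
  3. pour(B -> A) -> (A=8 B=3 C=5)
  4. empty(A) -> (A=0 B=3 C=5)
  5. pour(B -> A) -> (A=3 B=0 C=5)
  6. fill(B) -> (A=3 B=11 C=5)
Target reached → yes.

Answer: yes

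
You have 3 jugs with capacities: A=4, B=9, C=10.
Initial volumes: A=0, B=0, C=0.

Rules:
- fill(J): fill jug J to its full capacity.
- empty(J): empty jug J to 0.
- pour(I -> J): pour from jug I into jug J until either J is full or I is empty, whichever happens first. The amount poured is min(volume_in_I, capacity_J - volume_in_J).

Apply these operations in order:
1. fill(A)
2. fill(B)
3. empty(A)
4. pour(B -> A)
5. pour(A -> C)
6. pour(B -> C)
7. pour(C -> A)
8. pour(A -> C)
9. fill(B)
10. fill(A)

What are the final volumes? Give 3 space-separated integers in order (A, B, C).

Step 1: fill(A) -> (A=4 B=0 C=0)
Step 2: fill(B) -> (A=4 B=9 C=0)
Step 3: empty(A) -> (A=0 B=9 C=0)
Step 4: pour(B -> A) -> (A=4 B=5 C=0)
Step 5: pour(A -> C) -> (A=0 B=5 C=4)
Step 6: pour(B -> C) -> (A=0 B=0 C=9)
Step 7: pour(C -> A) -> (A=4 B=0 C=5)
Step 8: pour(A -> C) -> (A=0 B=0 C=9)
Step 9: fill(B) -> (A=0 B=9 C=9)
Step 10: fill(A) -> (A=4 B=9 C=9)

Answer: 4 9 9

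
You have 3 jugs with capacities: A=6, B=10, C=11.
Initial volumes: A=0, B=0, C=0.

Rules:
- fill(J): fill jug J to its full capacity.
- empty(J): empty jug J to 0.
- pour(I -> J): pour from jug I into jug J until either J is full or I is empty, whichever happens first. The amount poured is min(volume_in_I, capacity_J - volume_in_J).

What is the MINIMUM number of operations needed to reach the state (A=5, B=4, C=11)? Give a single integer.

Answer: 5

Derivation:
BFS from (A=0, B=0, C=0). One shortest path:
  1. fill(B) -> (A=0 B=10 C=0)
  2. pour(B -> C) -> (A=0 B=0 C=10)
  3. fill(B) -> (A=0 B=10 C=10)
  4. pour(B -> A) -> (A=6 B=4 C=10)
  5. pour(A -> C) -> (A=5 B=4 C=11)
Reached target in 5 moves.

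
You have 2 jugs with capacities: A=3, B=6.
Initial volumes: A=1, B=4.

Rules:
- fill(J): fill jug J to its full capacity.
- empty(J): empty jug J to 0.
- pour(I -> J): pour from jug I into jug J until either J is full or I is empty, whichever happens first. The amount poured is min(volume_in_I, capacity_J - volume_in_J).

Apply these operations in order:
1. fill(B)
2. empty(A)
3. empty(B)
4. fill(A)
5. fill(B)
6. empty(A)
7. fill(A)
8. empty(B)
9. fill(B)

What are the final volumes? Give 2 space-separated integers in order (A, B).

Step 1: fill(B) -> (A=1 B=6)
Step 2: empty(A) -> (A=0 B=6)
Step 3: empty(B) -> (A=0 B=0)
Step 4: fill(A) -> (A=3 B=0)
Step 5: fill(B) -> (A=3 B=6)
Step 6: empty(A) -> (A=0 B=6)
Step 7: fill(A) -> (A=3 B=6)
Step 8: empty(B) -> (A=3 B=0)
Step 9: fill(B) -> (A=3 B=6)

Answer: 3 6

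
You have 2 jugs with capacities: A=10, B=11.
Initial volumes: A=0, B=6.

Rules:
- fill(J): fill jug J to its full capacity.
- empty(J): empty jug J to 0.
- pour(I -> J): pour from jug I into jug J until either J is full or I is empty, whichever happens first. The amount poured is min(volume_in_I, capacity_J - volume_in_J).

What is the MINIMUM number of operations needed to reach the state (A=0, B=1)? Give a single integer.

Answer: 3

Derivation:
BFS from (A=0, B=6). One shortest path:
  1. fill(B) -> (A=0 B=11)
  2. pour(B -> A) -> (A=10 B=1)
  3. empty(A) -> (A=0 B=1)
Reached target in 3 moves.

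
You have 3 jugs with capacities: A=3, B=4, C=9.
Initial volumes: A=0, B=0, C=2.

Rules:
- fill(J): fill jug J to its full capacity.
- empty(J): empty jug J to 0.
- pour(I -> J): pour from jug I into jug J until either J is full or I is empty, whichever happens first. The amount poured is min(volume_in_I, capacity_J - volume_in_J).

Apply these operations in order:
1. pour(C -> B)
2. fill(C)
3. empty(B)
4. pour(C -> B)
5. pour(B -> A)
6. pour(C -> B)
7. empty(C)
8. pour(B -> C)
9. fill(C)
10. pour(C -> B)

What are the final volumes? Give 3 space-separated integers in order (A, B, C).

Answer: 3 4 5

Derivation:
Step 1: pour(C -> B) -> (A=0 B=2 C=0)
Step 2: fill(C) -> (A=0 B=2 C=9)
Step 3: empty(B) -> (A=0 B=0 C=9)
Step 4: pour(C -> B) -> (A=0 B=4 C=5)
Step 5: pour(B -> A) -> (A=3 B=1 C=5)
Step 6: pour(C -> B) -> (A=3 B=4 C=2)
Step 7: empty(C) -> (A=3 B=4 C=0)
Step 8: pour(B -> C) -> (A=3 B=0 C=4)
Step 9: fill(C) -> (A=3 B=0 C=9)
Step 10: pour(C -> B) -> (A=3 B=4 C=5)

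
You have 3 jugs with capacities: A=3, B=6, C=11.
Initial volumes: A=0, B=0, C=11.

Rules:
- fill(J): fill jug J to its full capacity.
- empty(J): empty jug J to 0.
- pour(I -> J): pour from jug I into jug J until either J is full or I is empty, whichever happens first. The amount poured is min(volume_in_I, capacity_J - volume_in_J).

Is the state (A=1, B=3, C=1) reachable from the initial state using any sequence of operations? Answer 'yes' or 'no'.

Answer: no

Derivation:
BFS explored all 236 reachable states.
Reachable set includes: (0,0,0), (0,0,1), (0,0,2), (0,0,3), (0,0,4), (0,0,5), (0,0,6), (0,0,7), (0,0,8), (0,0,9), (0,0,10), (0,0,11) ...
Target (A=1, B=3, C=1) not in reachable set → no.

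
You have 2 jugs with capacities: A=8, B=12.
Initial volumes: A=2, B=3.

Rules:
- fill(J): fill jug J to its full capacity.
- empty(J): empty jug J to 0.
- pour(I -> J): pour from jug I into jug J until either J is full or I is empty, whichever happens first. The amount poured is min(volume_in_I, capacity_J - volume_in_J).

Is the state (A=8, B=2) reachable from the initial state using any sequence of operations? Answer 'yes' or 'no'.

Answer: yes

Derivation:
BFS from (A=2, B=3):
  1. empty(B) -> (A=2 B=0)
  2. pour(A -> B) -> (A=0 B=2)
  3. fill(A) -> (A=8 B=2)
Target reached → yes.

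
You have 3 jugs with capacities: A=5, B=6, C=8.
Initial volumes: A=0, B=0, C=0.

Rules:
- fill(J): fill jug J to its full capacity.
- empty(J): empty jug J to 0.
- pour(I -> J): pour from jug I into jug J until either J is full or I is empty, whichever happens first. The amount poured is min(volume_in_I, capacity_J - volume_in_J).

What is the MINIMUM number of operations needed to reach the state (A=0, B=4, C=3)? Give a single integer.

BFS from (A=0, B=0, C=0). One shortest path:
  1. fill(B) -> (A=0 B=6 C=0)
  2. pour(B -> C) -> (A=0 B=0 C=6)
  3. fill(B) -> (A=0 B=6 C=6)
  4. pour(B -> C) -> (A=0 B=4 C=8)
  5. pour(C -> A) -> (A=5 B=4 C=3)
  6. empty(A) -> (A=0 B=4 C=3)
Reached target in 6 moves.

Answer: 6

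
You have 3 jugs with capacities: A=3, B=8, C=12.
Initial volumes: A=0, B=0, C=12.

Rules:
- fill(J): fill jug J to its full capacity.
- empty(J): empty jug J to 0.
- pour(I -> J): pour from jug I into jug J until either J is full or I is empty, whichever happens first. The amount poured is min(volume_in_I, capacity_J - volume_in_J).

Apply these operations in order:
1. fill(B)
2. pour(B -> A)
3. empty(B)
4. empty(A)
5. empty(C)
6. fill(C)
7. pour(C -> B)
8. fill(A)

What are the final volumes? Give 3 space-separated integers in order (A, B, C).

Answer: 3 8 4

Derivation:
Step 1: fill(B) -> (A=0 B=8 C=12)
Step 2: pour(B -> A) -> (A=3 B=5 C=12)
Step 3: empty(B) -> (A=3 B=0 C=12)
Step 4: empty(A) -> (A=0 B=0 C=12)
Step 5: empty(C) -> (A=0 B=0 C=0)
Step 6: fill(C) -> (A=0 B=0 C=12)
Step 7: pour(C -> B) -> (A=0 B=8 C=4)
Step 8: fill(A) -> (A=3 B=8 C=4)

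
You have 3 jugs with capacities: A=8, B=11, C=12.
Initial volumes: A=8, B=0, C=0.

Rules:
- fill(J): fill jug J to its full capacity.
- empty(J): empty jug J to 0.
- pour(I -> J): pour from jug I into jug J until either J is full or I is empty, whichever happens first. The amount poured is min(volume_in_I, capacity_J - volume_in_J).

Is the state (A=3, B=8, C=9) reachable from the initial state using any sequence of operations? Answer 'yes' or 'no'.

BFS explored all 634 reachable states.
Reachable set includes: (0,0,0), (0,0,1), (0,0,2), (0,0,3), (0,0,4), (0,0,5), (0,0,6), (0,0,7), (0,0,8), (0,0,9), (0,0,10), (0,0,11) ...
Target (A=3, B=8, C=9) not in reachable set → no.

Answer: no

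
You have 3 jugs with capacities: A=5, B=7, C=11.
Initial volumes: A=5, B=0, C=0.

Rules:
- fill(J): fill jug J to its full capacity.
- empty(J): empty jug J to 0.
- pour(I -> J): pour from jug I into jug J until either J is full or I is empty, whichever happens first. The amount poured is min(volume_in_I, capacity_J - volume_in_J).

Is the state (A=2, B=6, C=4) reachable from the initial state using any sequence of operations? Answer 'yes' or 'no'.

Answer: no

Derivation:
BFS explored all 336 reachable states.
Reachable set includes: (0,0,0), (0,0,1), (0,0,2), (0,0,3), (0,0,4), (0,0,5), (0,0,6), (0,0,7), (0,0,8), (0,0,9), (0,0,10), (0,0,11) ...
Target (A=2, B=6, C=4) not in reachable set → no.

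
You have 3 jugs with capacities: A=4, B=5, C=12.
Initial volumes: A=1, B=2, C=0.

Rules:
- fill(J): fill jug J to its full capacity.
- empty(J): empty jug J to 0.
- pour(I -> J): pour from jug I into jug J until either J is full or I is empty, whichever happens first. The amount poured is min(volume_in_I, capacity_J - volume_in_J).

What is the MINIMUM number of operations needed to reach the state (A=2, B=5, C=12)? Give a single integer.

BFS from (A=1, B=2, C=0). One shortest path:
  1. empty(A) -> (A=0 B=2 C=0)
  2. fill(C) -> (A=0 B=2 C=12)
  3. pour(B -> A) -> (A=2 B=0 C=12)
  4. fill(B) -> (A=2 B=5 C=12)
Reached target in 4 moves.

Answer: 4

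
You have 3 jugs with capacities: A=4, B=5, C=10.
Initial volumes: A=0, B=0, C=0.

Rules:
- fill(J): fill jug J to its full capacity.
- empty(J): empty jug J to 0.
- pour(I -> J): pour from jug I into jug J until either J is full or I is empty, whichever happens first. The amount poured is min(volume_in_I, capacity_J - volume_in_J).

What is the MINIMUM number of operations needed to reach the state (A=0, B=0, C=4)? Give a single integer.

BFS from (A=0, B=0, C=0). One shortest path:
  1. fill(A) -> (A=4 B=0 C=0)
  2. pour(A -> C) -> (A=0 B=0 C=4)
Reached target in 2 moves.

Answer: 2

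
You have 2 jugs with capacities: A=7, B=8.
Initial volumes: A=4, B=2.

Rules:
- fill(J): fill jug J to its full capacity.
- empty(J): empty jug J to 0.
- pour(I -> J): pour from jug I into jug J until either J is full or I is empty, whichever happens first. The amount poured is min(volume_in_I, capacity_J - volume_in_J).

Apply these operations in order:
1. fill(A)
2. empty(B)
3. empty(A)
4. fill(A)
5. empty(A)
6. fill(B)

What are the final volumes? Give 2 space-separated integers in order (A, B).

Answer: 0 8

Derivation:
Step 1: fill(A) -> (A=7 B=2)
Step 2: empty(B) -> (A=7 B=0)
Step 3: empty(A) -> (A=0 B=0)
Step 4: fill(A) -> (A=7 B=0)
Step 5: empty(A) -> (A=0 B=0)
Step 6: fill(B) -> (A=0 B=8)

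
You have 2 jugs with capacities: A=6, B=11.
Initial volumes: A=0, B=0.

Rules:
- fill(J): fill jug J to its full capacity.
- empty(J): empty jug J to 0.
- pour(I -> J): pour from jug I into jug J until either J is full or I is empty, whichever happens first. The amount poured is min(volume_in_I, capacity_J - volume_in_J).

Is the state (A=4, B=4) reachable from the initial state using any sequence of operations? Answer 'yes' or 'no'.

Answer: no

Derivation:
BFS explored all 34 reachable states.
Reachable set includes: (0,0), (0,1), (0,2), (0,3), (0,4), (0,5), (0,6), (0,7), (0,8), (0,9), (0,10), (0,11) ...
Target (A=4, B=4) not in reachable set → no.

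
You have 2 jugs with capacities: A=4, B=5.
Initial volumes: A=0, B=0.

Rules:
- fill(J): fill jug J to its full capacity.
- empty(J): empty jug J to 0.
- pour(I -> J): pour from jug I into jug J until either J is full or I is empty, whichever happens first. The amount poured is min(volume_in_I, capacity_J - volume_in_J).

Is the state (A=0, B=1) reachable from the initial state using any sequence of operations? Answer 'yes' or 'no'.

BFS from (A=0, B=0):
  1. fill(B) -> (A=0 B=5)
  2. pour(B -> A) -> (A=4 B=1)
  3. empty(A) -> (A=0 B=1)
Target reached → yes.

Answer: yes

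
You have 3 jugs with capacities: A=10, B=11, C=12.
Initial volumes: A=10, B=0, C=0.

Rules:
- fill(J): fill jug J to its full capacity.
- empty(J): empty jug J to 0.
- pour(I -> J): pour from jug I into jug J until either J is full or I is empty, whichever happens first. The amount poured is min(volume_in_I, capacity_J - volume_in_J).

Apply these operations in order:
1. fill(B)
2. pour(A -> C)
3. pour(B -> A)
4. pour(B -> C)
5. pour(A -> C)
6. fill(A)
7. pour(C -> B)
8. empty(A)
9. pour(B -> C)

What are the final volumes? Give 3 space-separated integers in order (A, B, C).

Answer: 0 0 12

Derivation:
Step 1: fill(B) -> (A=10 B=11 C=0)
Step 2: pour(A -> C) -> (A=0 B=11 C=10)
Step 3: pour(B -> A) -> (A=10 B=1 C=10)
Step 4: pour(B -> C) -> (A=10 B=0 C=11)
Step 5: pour(A -> C) -> (A=9 B=0 C=12)
Step 6: fill(A) -> (A=10 B=0 C=12)
Step 7: pour(C -> B) -> (A=10 B=11 C=1)
Step 8: empty(A) -> (A=0 B=11 C=1)
Step 9: pour(B -> C) -> (A=0 B=0 C=12)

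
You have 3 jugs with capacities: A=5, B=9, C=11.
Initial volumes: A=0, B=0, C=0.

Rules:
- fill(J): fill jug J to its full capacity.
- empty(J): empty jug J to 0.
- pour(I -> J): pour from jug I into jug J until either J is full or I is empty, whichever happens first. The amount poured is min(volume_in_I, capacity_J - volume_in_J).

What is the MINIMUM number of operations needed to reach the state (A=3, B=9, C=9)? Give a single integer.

BFS from (A=0, B=0, C=0). One shortest path:
  1. fill(A) -> (A=5 B=0 C=0)
  2. fill(B) -> (A=5 B=9 C=0)
  3. pour(B -> C) -> (A=5 B=0 C=9)
  4. fill(B) -> (A=5 B=9 C=9)
  5. pour(A -> C) -> (A=3 B=9 C=11)
  6. empty(C) -> (A=3 B=9 C=0)
  7. pour(B -> C) -> (A=3 B=0 C=9)
  8. fill(B) -> (A=3 B=9 C=9)
Reached target in 8 moves.

Answer: 8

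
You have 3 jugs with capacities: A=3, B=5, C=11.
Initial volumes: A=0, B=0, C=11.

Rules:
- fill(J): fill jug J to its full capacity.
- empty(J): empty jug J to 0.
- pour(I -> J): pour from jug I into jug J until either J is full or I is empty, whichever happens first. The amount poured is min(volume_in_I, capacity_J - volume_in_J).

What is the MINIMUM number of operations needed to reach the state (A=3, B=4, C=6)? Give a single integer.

Answer: 6

Derivation:
BFS from (A=0, B=0, C=11). One shortest path:
  1. fill(B) -> (A=0 B=5 C=11)
  2. pour(B -> A) -> (A=3 B=2 C=11)
  3. empty(A) -> (A=0 B=2 C=11)
  4. pour(B -> A) -> (A=2 B=0 C=11)
  5. pour(C -> B) -> (A=2 B=5 C=6)
  6. pour(B -> A) -> (A=3 B=4 C=6)
Reached target in 6 moves.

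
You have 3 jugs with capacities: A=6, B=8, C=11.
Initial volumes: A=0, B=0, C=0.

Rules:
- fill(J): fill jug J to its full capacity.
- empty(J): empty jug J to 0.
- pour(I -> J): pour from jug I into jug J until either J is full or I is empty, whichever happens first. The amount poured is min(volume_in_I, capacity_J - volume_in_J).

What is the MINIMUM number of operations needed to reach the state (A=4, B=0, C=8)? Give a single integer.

Answer: 5

Derivation:
BFS from (A=0, B=0, C=0). One shortest path:
  1. fill(A) -> (A=6 B=0 C=0)
  2. pour(A -> B) -> (A=0 B=6 C=0)
  3. fill(A) -> (A=6 B=6 C=0)
  4. pour(A -> B) -> (A=4 B=8 C=0)
  5. pour(B -> C) -> (A=4 B=0 C=8)
Reached target in 5 moves.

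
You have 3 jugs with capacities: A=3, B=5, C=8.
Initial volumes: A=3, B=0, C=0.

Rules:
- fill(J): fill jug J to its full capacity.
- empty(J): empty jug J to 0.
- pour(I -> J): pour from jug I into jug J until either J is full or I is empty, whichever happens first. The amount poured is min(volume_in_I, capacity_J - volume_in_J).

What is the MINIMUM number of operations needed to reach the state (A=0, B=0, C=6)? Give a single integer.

Answer: 3

Derivation:
BFS from (A=3, B=0, C=0). One shortest path:
  1. pour(A -> C) -> (A=0 B=0 C=3)
  2. fill(A) -> (A=3 B=0 C=3)
  3. pour(A -> C) -> (A=0 B=0 C=6)
Reached target in 3 moves.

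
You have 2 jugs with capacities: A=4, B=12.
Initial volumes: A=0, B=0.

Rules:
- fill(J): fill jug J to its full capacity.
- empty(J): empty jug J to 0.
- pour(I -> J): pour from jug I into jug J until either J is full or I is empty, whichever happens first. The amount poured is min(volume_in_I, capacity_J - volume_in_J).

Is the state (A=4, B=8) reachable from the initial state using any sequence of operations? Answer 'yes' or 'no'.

Answer: yes

Derivation:
BFS from (A=0, B=0):
  1. fill(B) -> (A=0 B=12)
  2. pour(B -> A) -> (A=4 B=8)
Target reached → yes.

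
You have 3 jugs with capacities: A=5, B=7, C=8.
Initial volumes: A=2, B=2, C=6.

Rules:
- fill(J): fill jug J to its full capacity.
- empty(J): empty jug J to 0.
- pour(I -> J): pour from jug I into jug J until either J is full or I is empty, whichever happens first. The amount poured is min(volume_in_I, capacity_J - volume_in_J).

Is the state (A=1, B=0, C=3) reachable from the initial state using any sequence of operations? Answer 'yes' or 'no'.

BFS from (A=2, B=2, C=6):
  1. fill(A) -> (A=5 B=2 C=6)
  2. empty(B) -> (A=5 B=0 C=6)
  3. pour(A -> B) -> (A=0 B=5 C=6)
  4. pour(B -> C) -> (A=0 B=3 C=8)
  5. pour(C -> A) -> (A=5 B=3 C=3)
  6. pour(A -> B) -> (A=1 B=7 C=3)
  7. empty(B) -> (A=1 B=0 C=3)
Target reached → yes.

Answer: yes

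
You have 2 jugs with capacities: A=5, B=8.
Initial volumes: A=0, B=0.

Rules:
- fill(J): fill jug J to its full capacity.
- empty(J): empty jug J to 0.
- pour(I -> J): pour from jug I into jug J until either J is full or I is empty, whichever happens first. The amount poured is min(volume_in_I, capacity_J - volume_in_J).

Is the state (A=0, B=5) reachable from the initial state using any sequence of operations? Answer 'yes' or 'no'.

BFS from (A=0, B=0):
  1. fill(A) -> (A=5 B=0)
  2. pour(A -> B) -> (A=0 B=5)
Target reached → yes.

Answer: yes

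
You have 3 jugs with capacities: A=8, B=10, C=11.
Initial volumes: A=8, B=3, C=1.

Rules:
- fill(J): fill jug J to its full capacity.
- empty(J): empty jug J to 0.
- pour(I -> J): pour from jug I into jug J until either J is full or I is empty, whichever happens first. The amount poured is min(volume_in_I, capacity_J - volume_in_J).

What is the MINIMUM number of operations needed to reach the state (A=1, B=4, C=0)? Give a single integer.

Answer: 6

Derivation:
BFS from (A=8, B=3, C=1). One shortest path:
  1. empty(A) -> (A=0 B=3 C=1)
  2. pour(C -> A) -> (A=1 B=3 C=0)
  3. fill(C) -> (A=1 B=3 C=11)
  4. pour(C -> B) -> (A=1 B=10 C=4)
  5. empty(B) -> (A=1 B=0 C=4)
  6. pour(C -> B) -> (A=1 B=4 C=0)
Reached target in 6 moves.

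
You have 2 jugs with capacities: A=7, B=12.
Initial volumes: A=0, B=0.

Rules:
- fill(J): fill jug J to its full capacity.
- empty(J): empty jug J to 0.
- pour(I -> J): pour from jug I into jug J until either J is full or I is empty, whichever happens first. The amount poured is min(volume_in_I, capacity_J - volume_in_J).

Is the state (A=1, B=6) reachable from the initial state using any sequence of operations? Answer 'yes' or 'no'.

BFS explored all 38 reachable states.
Reachable set includes: (0,0), (0,1), (0,2), (0,3), (0,4), (0,5), (0,6), (0,7), (0,8), (0,9), (0,10), (0,11) ...
Target (A=1, B=6) not in reachable set → no.

Answer: no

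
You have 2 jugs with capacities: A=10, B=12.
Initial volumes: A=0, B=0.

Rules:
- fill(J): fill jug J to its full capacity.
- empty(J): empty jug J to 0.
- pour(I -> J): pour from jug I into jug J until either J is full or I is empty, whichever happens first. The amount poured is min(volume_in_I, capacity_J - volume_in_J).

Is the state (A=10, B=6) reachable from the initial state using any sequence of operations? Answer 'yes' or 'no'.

Answer: yes

Derivation:
BFS from (A=0, B=0):
  1. fill(B) -> (A=0 B=12)
  2. pour(B -> A) -> (A=10 B=2)
  3. empty(A) -> (A=0 B=2)
  4. pour(B -> A) -> (A=2 B=0)
  5. fill(B) -> (A=2 B=12)
  6. pour(B -> A) -> (A=10 B=4)
  7. empty(A) -> (A=0 B=4)
  8. pour(B -> A) -> (A=4 B=0)
  9. fill(B) -> (A=4 B=12)
  10. pour(B -> A) -> (A=10 B=6)
Target reached → yes.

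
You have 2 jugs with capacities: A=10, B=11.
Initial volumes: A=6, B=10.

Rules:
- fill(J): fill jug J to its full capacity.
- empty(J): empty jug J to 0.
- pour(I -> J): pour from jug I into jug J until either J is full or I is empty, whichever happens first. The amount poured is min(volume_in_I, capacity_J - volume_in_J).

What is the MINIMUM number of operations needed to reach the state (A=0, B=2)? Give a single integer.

Answer: 8

Derivation:
BFS from (A=6, B=10). One shortest path:
  1. empty(A) -> (A=0 B=10)
  2. fill(B) -> (A=0 B=11)
  3. pour(B -> A) -> (A=10 B=1)
  4. empty(A) -> (A=0 B=1)
  5. pour(B -> A) -> (A=1 B=0)
  6. fill(B) -> (A=1 B=11)
  7. pour(B -> A) -> (A=10 B=2)
  8. empty(A) -> (A=0 B=2)
Reached target in 8 moves.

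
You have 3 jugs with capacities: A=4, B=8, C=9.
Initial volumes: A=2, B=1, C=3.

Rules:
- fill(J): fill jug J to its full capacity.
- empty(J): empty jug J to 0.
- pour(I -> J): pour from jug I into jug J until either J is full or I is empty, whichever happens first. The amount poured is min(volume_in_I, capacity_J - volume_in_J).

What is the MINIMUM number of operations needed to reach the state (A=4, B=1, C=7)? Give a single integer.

BFS from (A=2, B=1, C=3). One shortest path:
  1. fill(C) -> (A=2 B=1 C=9)
  2. pour(C -> A) -> (A=4 B=1 C=7)
Reached target in 2 moves.

Answer: 2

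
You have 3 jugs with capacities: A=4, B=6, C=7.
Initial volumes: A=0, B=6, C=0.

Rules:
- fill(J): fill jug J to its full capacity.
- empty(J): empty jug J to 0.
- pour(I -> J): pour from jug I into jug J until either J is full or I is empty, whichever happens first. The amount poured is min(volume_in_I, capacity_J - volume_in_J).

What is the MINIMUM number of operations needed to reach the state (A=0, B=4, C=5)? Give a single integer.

Answer: 6

Derivation:
BFS from (A=0, B=6, C=0). One shortest path:
  1. fill(C) -> (A=0 B=6 C=7)
  2. pour(B -> A) -> (A=4 B=2 C=7)
  3. empty(A) -> (A=0 B=2 C=7)
  4. pour(B -> A) -> (A=2 B=0 C=7)
  5. pour(C -> A) -> (A=4 B=0 C=5)
  6. pour(A -> B) -> (A=0 B=4 C=5)
Reached target in 6 moves.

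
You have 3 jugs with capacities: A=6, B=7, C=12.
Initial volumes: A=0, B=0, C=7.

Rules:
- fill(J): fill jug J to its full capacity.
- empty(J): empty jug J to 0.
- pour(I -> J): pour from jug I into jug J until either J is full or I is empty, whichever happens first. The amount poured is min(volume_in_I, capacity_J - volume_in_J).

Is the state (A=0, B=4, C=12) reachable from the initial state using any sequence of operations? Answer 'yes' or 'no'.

BFS from (A=0, B=0, C=7):
  1. fill(B) -> (A=0 B=7 C=7)
  2. pour(B -> C) -> (A=0 B=2 C=12)
  3. empty(C) -> (A=0 B=2 C=0)
  4. pour(B -> C) -> (A=0 B=0 C=2)
  5. fill(B) -> (A=0 B=7 C=2)
  6. pour(B -> C) -> (A=0 B=0 C=9)
  7. fill(B) -> (A=0 B=7 C=9)
  8. pour(B -> C) -> (A=0 B=4 C=12)
Target reached → yes.

Answer: yes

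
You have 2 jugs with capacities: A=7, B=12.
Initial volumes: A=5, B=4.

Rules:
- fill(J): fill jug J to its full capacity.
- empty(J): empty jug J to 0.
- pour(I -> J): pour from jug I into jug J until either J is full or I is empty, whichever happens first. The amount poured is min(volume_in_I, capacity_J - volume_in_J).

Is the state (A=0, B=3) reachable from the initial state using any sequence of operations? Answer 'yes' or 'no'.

Answer: yes

Derivation:
BFS from (A=5, B=4):
  1. fill(B) -> (A=5 B=12)
  2. pour(B -> A) -> (A=7 B=10)
  3. empty(A) -> (A=0 B=10)
  4. pour(B -> A) -> (A=7 B=3)
  5. empty(A) -> (A=0 B=3)
Target reached → yes.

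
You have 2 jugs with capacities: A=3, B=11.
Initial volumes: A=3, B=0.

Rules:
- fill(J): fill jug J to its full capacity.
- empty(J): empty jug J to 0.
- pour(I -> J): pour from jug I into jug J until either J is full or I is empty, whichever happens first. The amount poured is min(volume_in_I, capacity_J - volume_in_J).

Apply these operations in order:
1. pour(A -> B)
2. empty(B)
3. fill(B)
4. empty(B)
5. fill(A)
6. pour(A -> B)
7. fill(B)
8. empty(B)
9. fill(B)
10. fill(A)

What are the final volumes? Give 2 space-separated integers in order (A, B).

Answer: 3 11

Derivation:
Step 1: pour(A -> B) -> (A=0 B=3)
Step 2: empty(B) -> (A=0 B=0)
Step 3: fill(B) -> (A=0 B=11)
Step 4: empty(B) -> (A=0 B=0)
Step 5: fill(A) -> (A=3 B=0)
Step 6: pour(A -> B) -> (A=0 B=3)
Step 7: fill(B) -> (A=0 B=11)
Step 8: empty(B) -> (A=0 B=0)
Step 9: fill(B) -> (A=0 B=11)
Step 10: fill(A) -> (A=3 B=11)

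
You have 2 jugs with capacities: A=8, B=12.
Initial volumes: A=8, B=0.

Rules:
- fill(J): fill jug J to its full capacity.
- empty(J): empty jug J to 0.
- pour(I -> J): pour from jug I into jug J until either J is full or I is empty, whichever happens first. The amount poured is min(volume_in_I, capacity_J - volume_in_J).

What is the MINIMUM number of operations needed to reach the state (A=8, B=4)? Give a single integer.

BFS from (A=8, B=0). One shortest path:
  1. empty(A) -> (A=0 B=0)
  2. fill(B) -> (A=0 B=12)
  3. pour(B -> A) -> (A=8 B=4)
Reached target in 3 moves.

Answer: 3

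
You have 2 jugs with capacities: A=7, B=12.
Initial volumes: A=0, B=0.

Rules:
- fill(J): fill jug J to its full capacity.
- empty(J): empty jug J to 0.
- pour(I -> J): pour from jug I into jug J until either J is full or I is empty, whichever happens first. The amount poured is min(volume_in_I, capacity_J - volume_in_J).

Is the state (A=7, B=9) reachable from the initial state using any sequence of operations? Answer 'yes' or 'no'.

BFS from (A=0, B=0):
  1. fill(A) -> (A=7 B=0)
  2. pour(A -> B) -> (A=0 B=7)
  3. fill(A) -> (A=7 B=7)
  4. pour(A -> B) -> (A=2 B=12)
  5. empty(B) -> (A=2 B=0)
  6. pour(A -> B) -> (A=0 B=2)
  7. fill(A) -> (A=7 B=2)
  8. pour(A -> B) -> (A=0 B=9)
  9. fill(A) -> (A=7 B=9)
Target reached → yes.

Answer: yes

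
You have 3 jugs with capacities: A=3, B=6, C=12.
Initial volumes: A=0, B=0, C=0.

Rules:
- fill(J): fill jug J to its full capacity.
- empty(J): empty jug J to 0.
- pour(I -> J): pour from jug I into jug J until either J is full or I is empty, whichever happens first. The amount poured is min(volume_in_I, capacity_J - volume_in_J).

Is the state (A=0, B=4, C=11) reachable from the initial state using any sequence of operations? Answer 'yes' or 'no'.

Answer: no

Derivation:
BFS explored all 30 reachable states.
Reachable set includes: (0,0,0), (0,0,3), (0,0,6), (0,0,9), (0,0,12), (0,3,0), (0,3,3), (0,3,6), (0,3,9), (0,3,12), (0,6,0), (0,6,3) ...
Target (A=0, B=4, C=11) not in reachable set → no.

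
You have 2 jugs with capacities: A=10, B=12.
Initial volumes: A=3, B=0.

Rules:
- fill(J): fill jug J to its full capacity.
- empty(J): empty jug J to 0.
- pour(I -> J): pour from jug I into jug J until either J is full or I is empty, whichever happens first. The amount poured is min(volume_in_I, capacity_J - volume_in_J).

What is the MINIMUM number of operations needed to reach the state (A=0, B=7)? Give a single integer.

Answer: 7

Derivation:
BFS from (A=3, B=0). One shortest path:
  1. fill(B) -> (A=3 B=12)
  2. pour(B -> A) -> (A=10 B=5)
  3. empty(A) -> (A=0 B=5)
  4. pour(B -> A) -> (A=5 B=0)
  5. fill(B) -> (A=5 B=12)
  6. pour(B -> A) -> (A=10 B=7)
  7. empty(A) -> (A=0 B=7)
Reached target in 7 moves.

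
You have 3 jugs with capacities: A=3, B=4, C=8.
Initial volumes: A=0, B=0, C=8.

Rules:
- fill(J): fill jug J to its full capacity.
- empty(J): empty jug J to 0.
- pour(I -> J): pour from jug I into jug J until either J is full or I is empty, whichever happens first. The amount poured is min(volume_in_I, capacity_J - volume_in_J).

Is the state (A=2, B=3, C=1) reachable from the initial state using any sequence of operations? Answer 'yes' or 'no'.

Answer: no

Derivation:
BFS explored all 138 reachable states.
Reachable set includes: (0,0,0), (0,0,1), (0,0,2), (0,0,3), (0,0,4), (0,0,5), (0,0,6), (0,0,7), (0,0,8), (0,1,0), (0,1,1), (0,1,2) ...
Target (A=2, B=3, C=1) not in reachable set → no.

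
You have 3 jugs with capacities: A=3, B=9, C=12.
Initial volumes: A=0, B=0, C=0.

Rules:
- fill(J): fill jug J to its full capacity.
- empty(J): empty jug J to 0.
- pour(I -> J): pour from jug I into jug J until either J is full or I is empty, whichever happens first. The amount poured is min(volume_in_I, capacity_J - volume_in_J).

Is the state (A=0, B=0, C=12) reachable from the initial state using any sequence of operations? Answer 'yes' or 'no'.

BFS from (A=0, B=0, C=0):
  1. fill(C) -> (A=0 B=0 C=12)
Target reached → yes.

Answer: yes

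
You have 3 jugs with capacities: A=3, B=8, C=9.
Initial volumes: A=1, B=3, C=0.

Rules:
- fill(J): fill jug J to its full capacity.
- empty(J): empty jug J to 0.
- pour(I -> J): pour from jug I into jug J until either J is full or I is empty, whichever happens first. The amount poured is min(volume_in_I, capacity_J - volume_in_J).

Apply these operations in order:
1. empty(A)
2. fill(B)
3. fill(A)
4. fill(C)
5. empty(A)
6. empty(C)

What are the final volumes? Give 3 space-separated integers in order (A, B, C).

Answer: 0 8 0

Derivation:
Step 1: empty(A) -> (A=0 B=3 C=0)
Step 2: fill(B) -> (A=0 B=8 C=0)
Step 3: fill(A) -> (A=3 B=8 C=0)
Step 4: fill(C) -> (A=3 B=8 C=9)
Step 5: empty(A) -> (A=0 B=8 C=9)
Step 6: empty(C) -> (A=0 B=8 C=0)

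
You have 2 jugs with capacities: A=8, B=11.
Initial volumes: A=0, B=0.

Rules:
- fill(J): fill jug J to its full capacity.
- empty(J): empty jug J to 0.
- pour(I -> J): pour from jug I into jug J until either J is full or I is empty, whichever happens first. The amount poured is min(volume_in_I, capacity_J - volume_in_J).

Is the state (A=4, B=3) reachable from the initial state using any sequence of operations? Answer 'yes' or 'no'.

BFS explored all 38 reachable states.
Reachable set includes: (0,0), (0,1), (0,2), (0,3), (0,4), (0,5), (0,6), (0,7), (0,8), (0,9), (0,10), (0,11) ...
Target (A=4, B=3) not in reachable set → no.

Answer: no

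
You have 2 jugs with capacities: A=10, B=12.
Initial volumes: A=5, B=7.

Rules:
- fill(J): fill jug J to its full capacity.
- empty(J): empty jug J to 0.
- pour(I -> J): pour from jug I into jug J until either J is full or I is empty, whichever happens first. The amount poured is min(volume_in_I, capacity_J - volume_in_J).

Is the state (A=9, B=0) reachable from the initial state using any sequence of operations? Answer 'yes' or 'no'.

BFS from (A=5, B=7):
  1. empty(A) -> (A=0 B=7)
  2. pour(B -> A) -> (A=7 B=0)
  3. fill(B) -> (A=7 B=12)
  4. pour(B -> A) -> (A=10 B=9)
  5. empty(A) -> (A=0 B=9)
  6. pour(B -> A) -> (A=9 B=0)
Target reached → yes.

Answer: yes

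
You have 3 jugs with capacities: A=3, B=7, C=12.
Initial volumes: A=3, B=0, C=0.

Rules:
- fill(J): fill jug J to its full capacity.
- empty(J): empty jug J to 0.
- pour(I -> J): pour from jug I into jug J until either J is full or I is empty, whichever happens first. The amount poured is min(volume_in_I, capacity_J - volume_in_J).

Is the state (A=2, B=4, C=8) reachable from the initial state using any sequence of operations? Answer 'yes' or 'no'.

Answer: no

Derivation:
BFS explored all 284 reachable states.
Reachable set includes: (0,0,0), (0,0,1), (0,0,2), (0,0,3), (0,0,4), (0,0,5), (0,0,6), (0,0,7), (0,0,8), (0,0,9), (0,0,10), (0,0,11) ...
Target (A=2, B=4, C=8) not in reachable set → no.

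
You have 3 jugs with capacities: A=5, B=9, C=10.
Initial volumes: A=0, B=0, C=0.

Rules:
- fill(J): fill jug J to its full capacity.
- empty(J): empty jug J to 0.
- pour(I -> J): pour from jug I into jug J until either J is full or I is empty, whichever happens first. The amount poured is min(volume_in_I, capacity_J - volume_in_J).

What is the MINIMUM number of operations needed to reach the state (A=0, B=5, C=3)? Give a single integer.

BFS from (A=0, B=0, C=0). One shortest path:
  1. fill(B) -> (A=0 B=9 C=0)
  2. pour(B -> A) -> (A=5 B=4 C=0)
  3. pour(B -> C) -> (A=5 B=0 C=4)
  4. fill(B) -> (A=5 B=9 C=4)
  5. pour(B -> C) -> (A=5 B=3 C=10)
  6. empty(C) -> (A=5 B=3 C=0)
  7. pour(B -> C) -> (A=5 B=0 C=3)
  8. pour(A -> B) -> (A=0 B=5 C=3)
Reached target in 8 moves.

Answer: 8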